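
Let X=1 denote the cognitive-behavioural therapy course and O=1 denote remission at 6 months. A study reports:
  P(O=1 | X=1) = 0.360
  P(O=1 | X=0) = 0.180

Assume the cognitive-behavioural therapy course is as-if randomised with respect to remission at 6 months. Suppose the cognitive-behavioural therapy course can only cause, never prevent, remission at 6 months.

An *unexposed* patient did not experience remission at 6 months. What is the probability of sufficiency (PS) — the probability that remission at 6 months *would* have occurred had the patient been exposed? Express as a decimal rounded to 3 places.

PS ≈ 0.220

Let p₁ = 0.36, p₀ = 0.18.
Under exogeneity and monotonicity, PS = (p₁ − p₀) / (1 − p₀).
PS = (0.36 − 0.18) / (1 − 0.18) = 0.18 / 0.82 ≈ 0.2195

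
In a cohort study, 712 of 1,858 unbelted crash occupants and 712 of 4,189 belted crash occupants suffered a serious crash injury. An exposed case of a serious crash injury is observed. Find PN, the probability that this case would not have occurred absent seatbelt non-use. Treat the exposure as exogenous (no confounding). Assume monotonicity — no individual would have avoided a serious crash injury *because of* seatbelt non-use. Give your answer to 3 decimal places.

PN ≈ 0.556

p₁ = P(outcome | exposed) = 712/1858 = 0.38321
p₀ = P(outcome | unexposed) = 712/4189 = 0.16997
Under exogeneity and monotonicity, PN = (p₁ − p₀) / p₁.
PN = (0.38321 − 0.16997) / 0.38321 = 0.21324 / 0.38321 ≈ 0.5565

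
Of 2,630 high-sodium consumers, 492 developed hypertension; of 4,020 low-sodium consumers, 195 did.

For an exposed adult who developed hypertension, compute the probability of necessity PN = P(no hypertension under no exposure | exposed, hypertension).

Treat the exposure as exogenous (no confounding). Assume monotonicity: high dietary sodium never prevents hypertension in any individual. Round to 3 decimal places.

PN ≈ 0.741

p₁ = P(outcome | exposed) = 492/2630 = 0.18707
p₀ = P(outcome | unexposed) = 195/4020 = 0.048507
Under exogeneity and monotonicity, PN = (p₁ − p₀) / p₁.
PN = (0.18707 − 0.048507) / 0.18707 = 0.13856 / 0.18707 ≈ 0.7407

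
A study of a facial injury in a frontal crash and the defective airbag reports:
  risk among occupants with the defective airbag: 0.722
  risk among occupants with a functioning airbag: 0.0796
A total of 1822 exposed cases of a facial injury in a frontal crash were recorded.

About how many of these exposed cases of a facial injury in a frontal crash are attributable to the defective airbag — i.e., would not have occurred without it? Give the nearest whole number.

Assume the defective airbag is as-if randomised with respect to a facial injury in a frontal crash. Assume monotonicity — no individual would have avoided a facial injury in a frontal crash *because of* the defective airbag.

Let p₁ = 0.722, p₀ = 0.0796.
PN = (p₁ − p₀)/p₁ = (0.722 − 0.0796) / 0.722 ≈ 0.88975.
Attributable cases ≈ PN × (exposed cases) = 0.88975 × 1822 ≈ 1621.13.

about 1621 cases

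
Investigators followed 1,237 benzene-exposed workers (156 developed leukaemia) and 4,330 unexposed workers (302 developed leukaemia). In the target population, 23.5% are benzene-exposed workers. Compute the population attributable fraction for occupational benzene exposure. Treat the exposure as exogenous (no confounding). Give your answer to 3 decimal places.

PAF ≈ 0.160

p₁ = P(outcome | exposed) = 156/1237 = 0.12611
p₀ = P(outcome | unexposed) = 302/4330 = 0.069746
Overall risk P(Y=1) = π·p₁ + (1−π)·p₀ = 0.235×0.12611 + 0.765×0.069746 = 0.082992.
Under exogeneity, PAF = [P(Y=1) − p₀] / P(Y=1).
PAF = (0.082992 − 0.069746) / 0.082992 ≈ 0.1596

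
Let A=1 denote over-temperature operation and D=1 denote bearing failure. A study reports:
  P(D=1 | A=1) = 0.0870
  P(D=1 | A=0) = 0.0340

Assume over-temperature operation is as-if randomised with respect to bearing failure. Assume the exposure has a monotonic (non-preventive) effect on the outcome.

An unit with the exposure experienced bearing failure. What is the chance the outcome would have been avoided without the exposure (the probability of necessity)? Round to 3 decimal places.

Let p₁ = 0.087, p₀ = 0.034.
Under exogeneity and monotonicity, PN = (p₁ − p₀) / p₁.
PN = (0.087 − 0.034) / 0.087 = 0.053 / 0.087 ≈ 0.6092

PN ≈ 0.609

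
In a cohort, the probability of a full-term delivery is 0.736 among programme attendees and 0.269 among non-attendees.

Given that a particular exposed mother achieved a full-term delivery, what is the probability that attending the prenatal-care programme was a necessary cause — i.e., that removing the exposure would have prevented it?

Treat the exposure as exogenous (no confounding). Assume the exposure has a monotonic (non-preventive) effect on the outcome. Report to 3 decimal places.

PN ≈ 0.635

Let p₁ = 0.736, p₀ = 0.269.
Under exogeneity and monotonicity, PN = (p₁ − p₀) / p₁.
PN = (0.736 − 0.269) / 0.736 = 0.467 / 0.736 ≈ 0.6345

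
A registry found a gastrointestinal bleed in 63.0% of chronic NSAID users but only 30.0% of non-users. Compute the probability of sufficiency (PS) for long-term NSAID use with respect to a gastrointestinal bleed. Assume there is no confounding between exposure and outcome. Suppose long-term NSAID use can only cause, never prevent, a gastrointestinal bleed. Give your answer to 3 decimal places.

p₁ = 0.63, p₀ = 0.3.
Under exogeneity and monotonicity, PS = (p₁ − p₀) / (1 − p₀).
PS = (0.63 − 0.3) / (1 − 0.3) = 0.33 / 0.7 ≈ 0.4714

PS ≈ 0.471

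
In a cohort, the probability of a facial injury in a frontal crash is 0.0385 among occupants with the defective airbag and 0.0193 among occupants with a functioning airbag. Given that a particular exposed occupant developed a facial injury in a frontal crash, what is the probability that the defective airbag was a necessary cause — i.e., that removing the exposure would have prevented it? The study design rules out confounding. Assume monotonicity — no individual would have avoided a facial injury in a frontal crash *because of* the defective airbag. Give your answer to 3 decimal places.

PN ≈ 0.499

Let p₁ = 0.0385, p₀ = 0.0193.
Under exogeneity and monotonicity, PN = (p₁ − p₀) / p₁.
PN = (0.0385 − 0.0193) / 0.0385 = 0.0192 / 0.0385 ≈ 0.4987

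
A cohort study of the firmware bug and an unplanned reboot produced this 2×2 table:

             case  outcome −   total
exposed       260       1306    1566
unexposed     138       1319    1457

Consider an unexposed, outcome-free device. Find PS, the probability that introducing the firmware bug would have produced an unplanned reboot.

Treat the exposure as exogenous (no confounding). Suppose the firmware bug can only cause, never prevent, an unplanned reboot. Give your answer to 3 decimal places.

p₁ = P(outcome | exposed) = 260/1566 = 0.16603
p₀ = P(outcome | unexposed) = 138/1457 = 0.094715
Under exogeneity and monotonicity, PS = (p₁ − p₀)/(1 − p₀).
PS = (0.16603 − 0.094715) / 0.90528 ≈ 0.0788

PS ≈ 0.079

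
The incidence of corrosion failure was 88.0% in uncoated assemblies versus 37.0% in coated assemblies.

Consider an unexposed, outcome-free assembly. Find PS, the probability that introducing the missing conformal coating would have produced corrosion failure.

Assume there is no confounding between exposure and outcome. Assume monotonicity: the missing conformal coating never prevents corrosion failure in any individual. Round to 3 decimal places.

PS ≈ 0.810

p₁ = 0.88, p₀ = 0.37.
Under exogeneity and monotonicity, PS = (p₁ − p₀) / (1 − p₀).
PS = (0.88 − 0.37) / (1 − 0.37) = 0.51 / 0.63 ≈ 0.8095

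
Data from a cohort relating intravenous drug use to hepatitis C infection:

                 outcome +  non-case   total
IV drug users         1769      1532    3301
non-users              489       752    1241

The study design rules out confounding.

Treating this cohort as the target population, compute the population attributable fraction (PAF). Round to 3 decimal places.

PAF ≈ 0.207

p₁ = P(outcome | exposed) = 1769/3301 = 0.5359
p₀ = P(outcome | unexposed) = 489/1241 = 0.39404
Exposure prevalence π = 3301/4542 = 0.72677; overall risk P(Y=1) = 0.49714.
Under exogeneity, PAF = [P(Y=1) − p₀]/P(Y=1).
PAF = (0.49714 − 0.39404) / 0.49714 ≈ 0.2074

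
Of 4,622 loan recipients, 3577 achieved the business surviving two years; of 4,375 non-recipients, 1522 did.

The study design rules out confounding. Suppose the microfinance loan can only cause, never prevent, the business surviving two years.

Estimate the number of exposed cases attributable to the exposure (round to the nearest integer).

about 1969 cases

p₁ = P(outcome | exposed) = 3577/4622 = 0.77391
p₀ = P(outcome | unexposed) = 1522/4375 = 0.34789
PN = (p₁ − p₀)/p₁ = (0.77391 − 0.34789) / 0.77391 ≈ 0.55048.
Attributable cases ≈ PN × (exposed cases) = 0.55048 × 3577 ≈ 1969.07.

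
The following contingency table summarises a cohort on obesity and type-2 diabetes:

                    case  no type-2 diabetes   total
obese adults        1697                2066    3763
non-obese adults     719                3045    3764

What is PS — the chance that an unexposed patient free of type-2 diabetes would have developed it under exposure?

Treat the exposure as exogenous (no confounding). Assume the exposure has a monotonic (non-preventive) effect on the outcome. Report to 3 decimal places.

PS ≈ 0.321

p₁ = P(outcome | exposed) = 1697/3763 = 0.45097
p₀ = P(outcome | unexposed) = 719/3764 = 0.19102
Under exogeneity and monotonicity, PS = (p₁ − p₀) / (1 − p₀).
PS = (0.45097 − 0.19102) / (1 − 0.19102) = 0.25995 / 0.80898 ≈ 0.3213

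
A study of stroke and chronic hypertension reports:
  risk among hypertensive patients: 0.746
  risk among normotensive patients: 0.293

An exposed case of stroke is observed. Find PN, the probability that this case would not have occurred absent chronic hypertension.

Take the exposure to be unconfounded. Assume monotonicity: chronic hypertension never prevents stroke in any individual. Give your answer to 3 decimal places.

Let p₁ = 0.746, p₀ = 0.293.
Under exogeneity and monotonicity, PN = (p₁ − p₀) / p₁.
PN = (0.746 − 0.293) / 0.746 = 0.453 / 0.746 ≈ 0.6072

PN ≈ 0.607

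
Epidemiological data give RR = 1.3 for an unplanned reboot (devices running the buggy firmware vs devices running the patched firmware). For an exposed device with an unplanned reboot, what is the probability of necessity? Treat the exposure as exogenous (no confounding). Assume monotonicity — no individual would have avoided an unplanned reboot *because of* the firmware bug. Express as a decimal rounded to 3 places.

Under exogeneity and monotonicity, PN = (RR − 1) / RR = 1 − 1/RR.
PN = (1.3 − 1) / 1.3 = 0.3 / 1.3 ≈ 0.2308

PN ≈ 0.231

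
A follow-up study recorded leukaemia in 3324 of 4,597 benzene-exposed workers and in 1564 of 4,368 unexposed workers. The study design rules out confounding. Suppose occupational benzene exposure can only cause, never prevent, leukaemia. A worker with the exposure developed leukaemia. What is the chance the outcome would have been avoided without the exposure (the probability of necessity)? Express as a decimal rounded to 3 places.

PN ≈ 0.505

p₁ = P(outcome | exposed) = 3324/4597 = 0.72308
p₀ = P(outcome | unexposed) = 1564/4368 = 0.35806
Under exogeneity and monotonicity, PN = (p₁ − p₀) / p₁.
PN = (0.72308 − 0.35806) / 0.72308 = 0.36502 / 0.72308 ≈ 0.5048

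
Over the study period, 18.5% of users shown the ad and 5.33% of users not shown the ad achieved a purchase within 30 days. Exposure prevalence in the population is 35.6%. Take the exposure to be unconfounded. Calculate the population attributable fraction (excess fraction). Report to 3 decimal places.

PAF ≈ 0.468

p₁ = 0.185, p₀ = 0.0533.
Overall risk P(Y=1) = π·p₁ + (1−π)·p₀ = 0.356×0.185 + 0.644×0.0533 = 0.10019.
Under exogeneity, PAF = [P(Y=1) − p₀] / P(Y=1).
PAF = (0.10019 − 0.0533) / 0.10019 ≈ 0.4680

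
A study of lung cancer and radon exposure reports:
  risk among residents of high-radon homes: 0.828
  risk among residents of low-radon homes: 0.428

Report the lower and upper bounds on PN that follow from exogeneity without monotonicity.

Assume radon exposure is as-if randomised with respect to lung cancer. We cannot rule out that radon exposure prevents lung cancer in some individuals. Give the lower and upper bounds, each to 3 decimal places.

0.483 ≤ PN ≤ 0.691

Let p₁ = 0.828, p₀ = 0.428.
Under exogeneity alone the bounds on PN are max{0,(p₁−p₀)/p₁} ≤ PN ≤ min{1,(1−p₀)/p₁}.
  lower = (p₁ − p₀)/p₁ = 0.4 / 0.828 ≈ 0.4831
  upper = min{1, (1 − p₀)/p₁} = 0.572 / 0.828 ≈ 0.6908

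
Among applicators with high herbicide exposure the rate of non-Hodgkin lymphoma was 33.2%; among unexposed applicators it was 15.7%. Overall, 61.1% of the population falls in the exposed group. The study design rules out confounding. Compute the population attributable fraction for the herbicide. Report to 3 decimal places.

PAF ≈ 0.405

p₁ = 0.332, p₀ = 0.157.
Overall risk P(Y=1) = π·p₁ + (1−π)·p₀ = 0.611×0.332 + 0.389×0.157 = 0.26393.
Under exogeneity, PAF = [P(Y=1) − p₀] / P(Y=1).
PAF = (0.26393 − 0.157) / 0.26393 ≈ 0.4051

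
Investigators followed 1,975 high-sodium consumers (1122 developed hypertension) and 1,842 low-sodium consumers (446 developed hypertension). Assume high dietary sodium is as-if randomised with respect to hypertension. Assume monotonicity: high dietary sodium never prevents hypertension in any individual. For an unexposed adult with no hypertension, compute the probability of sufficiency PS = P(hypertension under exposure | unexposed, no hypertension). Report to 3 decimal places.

PS ≈ 0.430

p₁ = P(outcome | exposed) = 1122/1975 = 0.5681
p₀ = P(outcome | unexposed) = 446/1842 = 0.24213
Under exogeneity and monotonicity, PS = (p₁ − p₀) / (1 − p₀).
PS = (0.5681 − 0.24213) / (1 − 0.24213) = 0.32597 / 0.75787 ≈ 0.4301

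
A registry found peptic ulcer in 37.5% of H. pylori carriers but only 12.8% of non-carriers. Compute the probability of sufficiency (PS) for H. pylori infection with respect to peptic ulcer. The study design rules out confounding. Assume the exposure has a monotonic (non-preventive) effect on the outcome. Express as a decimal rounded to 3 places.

PS ≈ 0.283

p₁ = 0.375, p₀ = 0.128.
Under exogeneity and monotonicity, PS = (p₁ − p₀) / (1 − p₀).
PS = (0.375 − 0.128) / (1 − 0.128) = 0.247 / 0.872 ≈ 0.2833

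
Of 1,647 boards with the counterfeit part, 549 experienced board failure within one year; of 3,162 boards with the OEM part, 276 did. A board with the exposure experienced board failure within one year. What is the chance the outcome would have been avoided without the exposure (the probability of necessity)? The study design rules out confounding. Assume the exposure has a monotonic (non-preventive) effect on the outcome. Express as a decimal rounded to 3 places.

p₁ = P(outcome | exposed) = 549/1647 = 0.33333
p₀ = P(outcome | unexposed) = 276/3162 = 0.087287
Under exogeneity and monotonicity, PN = (p₁ − p₀) / p₁.
PN = (0.33333 − 0.087287) / 0.33333 = 0.24605 / 0.33333 ≈ 0.7381

PN ≈ 0.738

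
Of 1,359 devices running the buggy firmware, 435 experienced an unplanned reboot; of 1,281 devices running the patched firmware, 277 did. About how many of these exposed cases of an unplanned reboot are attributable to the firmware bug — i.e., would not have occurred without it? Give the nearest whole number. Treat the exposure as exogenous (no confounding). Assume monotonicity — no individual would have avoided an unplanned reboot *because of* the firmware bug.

p₁ = P(outcome | exposed) = 435/1359 = 0.32009
p₀ = P(outcome | unexposed) = 277/1281 = 0.21624
PN = (p₁ − p₀)/p₁ = (0.32009 − 0.21624) / 0.32009 ≈ 0.32444.
Attributable cases ≈ PN × (exposed cases) = 0.32444 × 435 ≈ 141.13.

about 141 cases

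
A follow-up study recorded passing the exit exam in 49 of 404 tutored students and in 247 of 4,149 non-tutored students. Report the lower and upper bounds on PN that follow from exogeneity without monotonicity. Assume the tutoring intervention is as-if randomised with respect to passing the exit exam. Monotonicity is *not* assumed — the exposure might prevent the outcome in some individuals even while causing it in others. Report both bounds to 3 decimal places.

0.509 ≤ PN ≤ 1.000

p₁ = P(outcome | exposed) = 49/404 = 0.12129
p₀ = P(outcome | unexposed) = 247/4149 = 0.059532
Under exogeneity alone the bounds on PN are max{0,(p₁−p₀)/p₁} ≤ PN ≤ min{1,(1−p₀)/p₁}.
  lower = (p₁ − p₀)/p₁ = 0.061755 / 0.12129 ≈ 0.5092
  upper = min{1, (1 − p₀)/p₁} = 0.94047 / 0.12129 ≈ 7.7541 → capped at 1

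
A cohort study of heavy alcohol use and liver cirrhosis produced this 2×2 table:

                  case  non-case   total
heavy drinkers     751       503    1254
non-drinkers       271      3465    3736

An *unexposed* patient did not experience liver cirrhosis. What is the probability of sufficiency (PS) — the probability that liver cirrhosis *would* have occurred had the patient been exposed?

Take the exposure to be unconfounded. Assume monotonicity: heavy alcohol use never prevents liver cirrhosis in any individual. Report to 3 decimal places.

p₁ = P(outcome | exposed) = 751/1254 = 0.59888
p₀ = P(outcome | unexposed) = 271/3736 = 0.072537
Under exogeneity and monotonicity, PS = (p₁ − p₀) / (1 − p₀).
PS = (0.59888 − 0.072537) / (1 − 0.072537) = 0.52635 / 0.92746 ≈ 0.5675

PS ≈ 0.568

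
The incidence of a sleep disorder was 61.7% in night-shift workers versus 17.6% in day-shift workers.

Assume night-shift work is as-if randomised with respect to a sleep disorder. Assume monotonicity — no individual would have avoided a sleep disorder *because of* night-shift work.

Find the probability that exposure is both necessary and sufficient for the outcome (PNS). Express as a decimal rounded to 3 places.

p₁ = 0.617, p₀ = 0.176.
Under exogeneity and monotonicity, PNS = p₁ − p₀.
PNS = 0.617 − 0.176 = 0.441

PNS ≈ 0.441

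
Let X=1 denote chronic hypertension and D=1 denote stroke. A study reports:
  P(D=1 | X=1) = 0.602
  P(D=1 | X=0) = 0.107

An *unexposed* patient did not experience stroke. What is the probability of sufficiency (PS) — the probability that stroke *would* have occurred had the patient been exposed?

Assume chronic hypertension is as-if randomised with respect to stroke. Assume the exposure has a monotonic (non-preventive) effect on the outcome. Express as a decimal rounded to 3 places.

Let p₁ = 0.602, p₀ = 0.107.
Under exogeneity and monotonicity, PS = (p₁ − p₀) / (1 − p₀).
PS = (0.602 − 0.107) / (1 − 0.107) = 0.495 / 0.893 ≈ 0.5543

PS ≈ 0.554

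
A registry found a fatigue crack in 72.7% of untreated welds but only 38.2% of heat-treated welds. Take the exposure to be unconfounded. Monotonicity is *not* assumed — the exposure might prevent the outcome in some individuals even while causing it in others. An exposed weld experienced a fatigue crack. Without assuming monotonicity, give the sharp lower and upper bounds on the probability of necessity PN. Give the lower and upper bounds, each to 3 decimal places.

0.475 ≤ PN ≤ 0.850

p₁ = 0.727, p₀ = 0.382.
Under exogeneity alone the bounds on PN are max{0,(p₁−p₀)/p₁} ≤ PN ≤ min{1,(1−p₀)/p₁}.
  lower = (p₁ − p₀)/p₁ = 0.345 / 0.727 ≈ 0.4746
  upper = min{1, (1 − p₀)/p₁} = 0.618 / 0.727 ≈ 0.8501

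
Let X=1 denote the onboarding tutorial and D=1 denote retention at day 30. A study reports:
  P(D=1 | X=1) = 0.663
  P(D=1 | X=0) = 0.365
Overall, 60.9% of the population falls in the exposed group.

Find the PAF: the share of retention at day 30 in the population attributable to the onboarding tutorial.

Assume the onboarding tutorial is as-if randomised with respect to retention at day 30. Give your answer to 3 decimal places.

PAF ≈ 0.332

Let p₁ = 0.663, p₀ = 0.365.
Overall risk P(Y=1) = π·p₁ + (1−π)·p₀ = 0.609×0.663 + 0.391×0.365 = 0.54648.
Under exogeneity, PAF = [P(Y=1) − p₀] / P(Y=1).
PAF = (0.54648 − 0.365) / 0.54648 ≈ 0.3321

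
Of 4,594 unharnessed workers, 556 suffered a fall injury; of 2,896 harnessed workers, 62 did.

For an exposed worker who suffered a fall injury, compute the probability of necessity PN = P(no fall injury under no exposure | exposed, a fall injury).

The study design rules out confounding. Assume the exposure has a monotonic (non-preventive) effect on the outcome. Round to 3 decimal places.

PN ≈ 0.823

p₁ = P(outcome | exposed) = 556/4594 = 0.12103
p₀ = P(outcome | unexposed) = 62/2896 = 0.021409
Under exogeneity and monotonicity, PN = (p₁ − p₀) / p₁.
PN = (0.12103 − 0.021409) / 0.12103 = 0.099619 / 0.12103 ≈ 0.8231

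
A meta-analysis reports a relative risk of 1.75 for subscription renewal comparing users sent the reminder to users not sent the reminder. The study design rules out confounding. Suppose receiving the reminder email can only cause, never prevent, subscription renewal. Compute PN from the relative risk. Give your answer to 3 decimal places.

Under exogeneity and monotonicity, PN = (RR − 1) / RR = 1 − 1/RR.
PN = (1.75 − 1) / 1.75 = 0.75 / 1.75 ≈ 0.4286

PN ≈ 0.429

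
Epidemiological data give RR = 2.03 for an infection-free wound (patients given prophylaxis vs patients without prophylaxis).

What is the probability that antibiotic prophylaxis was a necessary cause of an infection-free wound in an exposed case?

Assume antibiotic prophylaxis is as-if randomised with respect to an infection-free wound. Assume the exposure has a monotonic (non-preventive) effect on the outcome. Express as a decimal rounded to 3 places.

Under exogeneity and monotonicity, PN = (RR − 1) / RR = 1 − 1/RR.
PN = (2.03 − 1) / 2.03 = 1.03 / 2.03 ≈ 0.5074

PN ≈ 0.507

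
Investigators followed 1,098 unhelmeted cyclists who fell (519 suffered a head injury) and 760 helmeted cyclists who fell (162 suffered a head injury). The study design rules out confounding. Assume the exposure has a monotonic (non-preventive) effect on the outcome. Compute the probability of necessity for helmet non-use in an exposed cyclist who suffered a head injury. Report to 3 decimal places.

p₁ = P(outcome | exposed) = 519/1098 = 0.47268
p₀ = P(outcome | unexposed) = 162/760 = 0.21316
Under exogeneity and monotonicity, PN = (p₁ − p₀) / p₁.
PN = (0.47268 − 0.21316) / 0.47268 = 0.25952 / 0.47268 ≈ 0.5490

PN ≈ 0.549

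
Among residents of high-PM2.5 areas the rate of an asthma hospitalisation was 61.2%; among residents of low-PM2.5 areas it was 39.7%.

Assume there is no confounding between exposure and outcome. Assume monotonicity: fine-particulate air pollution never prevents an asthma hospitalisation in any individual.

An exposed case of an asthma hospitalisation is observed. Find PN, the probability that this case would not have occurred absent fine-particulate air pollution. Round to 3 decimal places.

p₁ = 0.612, p₀ = 0.397.
Under exogeneity and monotonicity, PN = (p₁ − p₀) / p₁.
PN = (0.612 − 0.397) / 0.612 = 0.215 / 0.612 ≈ 0.3513

PN ≈ 0.351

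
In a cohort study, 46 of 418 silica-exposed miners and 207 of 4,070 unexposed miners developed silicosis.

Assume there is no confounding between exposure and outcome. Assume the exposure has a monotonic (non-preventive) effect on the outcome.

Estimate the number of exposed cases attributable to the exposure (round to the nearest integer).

about 25 cases

p₁ = P(outcome | exposed) = 46/418 = 0.11005
p₀ = P(outcome | unexposed) = 207/4070 = 0.05086
PN = (p₁ − p₀)/p₁ = (0.11005 − 0.05086) / 0.11005 ≈ 0.53784.
Attributable cases ≈ PN × (exposed cases) = 0.53784 × 46 ≈ 24.74.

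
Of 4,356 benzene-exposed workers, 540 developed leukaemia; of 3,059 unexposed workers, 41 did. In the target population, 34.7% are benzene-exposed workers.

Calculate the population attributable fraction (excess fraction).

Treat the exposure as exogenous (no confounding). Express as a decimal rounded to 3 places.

p₁ = P(outcome | exposed) = 540/4356 = 0.12397
p₀ = P(outcome | unexposed) = 41/3059 = 0.013403
Overall risk P(Y=1) = π·p₁ + (1−π)·p₀ = 0.347×0.12397 + 0.653×0.013403 = 0.051769.
Under exogeneity, PAF = [P(Y=1) − p₀] / P(Y=1).
PAF = (0.051769 − 0.013403) / 0.051769 ≈ 0.7411

PAF ≈ 0.741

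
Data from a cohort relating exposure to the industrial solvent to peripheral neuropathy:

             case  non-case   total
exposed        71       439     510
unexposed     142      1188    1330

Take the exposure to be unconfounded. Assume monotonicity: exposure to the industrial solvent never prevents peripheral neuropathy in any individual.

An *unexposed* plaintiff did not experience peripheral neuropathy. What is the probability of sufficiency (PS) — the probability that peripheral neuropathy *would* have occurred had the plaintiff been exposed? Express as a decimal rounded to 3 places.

PS ≈ 0.036

p₁ = P(outcome | exposed) = 71/510 = 0.13922
p₀ = P(outcome | unexposed) = 142/1330 = 0.10677
Under exogeneity and monotonicity, PS = (p₁ − p₀)/(1 − p₀).
PS = (0.13922 − 0.10677) / 0.89323 ≈ 0.0363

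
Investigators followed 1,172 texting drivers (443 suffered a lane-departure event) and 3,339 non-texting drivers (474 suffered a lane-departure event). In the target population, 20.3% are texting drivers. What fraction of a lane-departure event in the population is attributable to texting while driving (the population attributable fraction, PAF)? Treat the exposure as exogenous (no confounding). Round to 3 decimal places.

PAF ≈ 0.252

p₁ = P(outcome | exposed) = 443/1172 = 0.37799
p₀ = P(outcome | unexposed) = 474/3339 = 0.14196
Overall risk P(Y=1) = π·p₁ + (1−π)·p₀ = 0.203×0.37799 + 0.797×0.14196 = 0.18987.
Under exogeneity, PAF = [P(Y=1) − p₀] / P(Y=1).
PAF = (0.18987 − 0.14196) / 0.18987 ≈ 0.2523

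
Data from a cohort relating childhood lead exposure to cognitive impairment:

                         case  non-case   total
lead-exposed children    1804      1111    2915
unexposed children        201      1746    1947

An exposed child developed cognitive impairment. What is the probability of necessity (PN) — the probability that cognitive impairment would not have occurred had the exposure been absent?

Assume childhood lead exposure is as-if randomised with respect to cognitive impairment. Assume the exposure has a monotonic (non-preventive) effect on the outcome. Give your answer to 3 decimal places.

PN ≈ 0.833

p₁ = P(outcome | exposed) = 1804/2915 = 0.61887
p₀ = P(outcome | unexposed) = 201/1947 = 0.10324
Under exogeneity and monotonicity, PN = (p₁ − p₀) / p₁.
PN = (0.61887 − 0.10324) / 0.61887 = 0.51563 / 0.61887 ≈ 0.8332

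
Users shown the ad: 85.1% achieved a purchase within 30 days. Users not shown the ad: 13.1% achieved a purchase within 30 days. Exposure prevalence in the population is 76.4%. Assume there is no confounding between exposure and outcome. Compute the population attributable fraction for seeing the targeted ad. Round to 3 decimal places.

p₁ = 0.851, p₀ = 0.131.
Overall risk P(Y=1) = π·p₁ + (1−π)·p₀ = 0.764×0.851 + 0.236×0.131 = 0.68108.
Under exogeneity, PAF = [P(Y=1) − p₀] / P(Y=1).
PAF = (0.68108 − 0.131) / 0.68108 ≈ 0.8077

PAF ≈ 0.808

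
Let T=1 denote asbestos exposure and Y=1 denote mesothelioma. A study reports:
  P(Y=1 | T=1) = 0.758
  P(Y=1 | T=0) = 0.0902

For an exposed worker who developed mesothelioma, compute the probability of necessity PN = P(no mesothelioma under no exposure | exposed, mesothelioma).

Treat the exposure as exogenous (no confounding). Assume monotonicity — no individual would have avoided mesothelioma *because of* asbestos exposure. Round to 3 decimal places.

Let p₁ = 0.758, p₀ = 0.0902.
Under exogeneity and monotonicity, PN = (p₁ − p₀) / p₁.
PN = (0.758 − 0.0902) / 0.758 = 0.6678 / 0.758 ≈ 0.8810

PN ≈ 0.881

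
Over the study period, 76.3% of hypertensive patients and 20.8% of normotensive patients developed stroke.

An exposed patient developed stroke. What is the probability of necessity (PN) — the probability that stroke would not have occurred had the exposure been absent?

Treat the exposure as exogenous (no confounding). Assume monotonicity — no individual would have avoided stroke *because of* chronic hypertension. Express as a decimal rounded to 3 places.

PN ≈ 0.727

p₁ = 0.763, p₀ = 0.208.
Under exogeneity and monotonicity, PN = (p₁ − p₀) / p₁.
PN = (0.763 − 0.208) / 0.763 = 0.555 / 0.763 ≈ 0.7274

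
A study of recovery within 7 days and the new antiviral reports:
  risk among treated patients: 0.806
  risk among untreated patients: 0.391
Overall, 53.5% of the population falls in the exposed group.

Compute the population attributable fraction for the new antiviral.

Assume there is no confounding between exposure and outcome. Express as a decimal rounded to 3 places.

Let p₁ = 0.806, p₀ = 0.391.
Overall risk P(Y=1) = π·p₁ + (1−π)·p₀ = 0.535×0.806 + 0.465×0.391 = 0.61303.
Under exogeneity, PAF = [P(Y=1) − p₀] / P(Y=1).
PAF = (0.61303 − 0.391) / 0.61303 ≈ 0.3622

PAF ≈ 0.362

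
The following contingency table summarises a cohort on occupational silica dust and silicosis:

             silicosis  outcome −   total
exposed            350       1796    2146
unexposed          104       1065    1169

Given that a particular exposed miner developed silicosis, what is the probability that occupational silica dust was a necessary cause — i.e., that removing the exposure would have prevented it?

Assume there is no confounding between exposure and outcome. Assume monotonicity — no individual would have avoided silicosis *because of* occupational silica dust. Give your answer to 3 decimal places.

p₁ = P(outcome | exposed) = 350/2146 = 0.16309
p₀ = P(outcome | unexposed) = 104/1169 = 0.088965
Under exogeneity and monotonicity, PN = (p₁ − p₀)/p₁.
PN = (0.16309 − 0.088965) / 0.16309 ≈ 0.4545

PN ≈ 0.455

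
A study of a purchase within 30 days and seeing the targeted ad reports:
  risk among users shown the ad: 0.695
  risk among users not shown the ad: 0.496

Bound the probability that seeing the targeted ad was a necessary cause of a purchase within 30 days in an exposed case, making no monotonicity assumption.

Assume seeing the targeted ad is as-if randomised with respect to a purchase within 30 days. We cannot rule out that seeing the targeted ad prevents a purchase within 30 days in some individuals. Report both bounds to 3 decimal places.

Let p₁ = 0.695, p₀ = 0.496.
Under exogeneity alone the bounds on PN are max{0,(p₁−p₀)/p₁} ≤ PN ≤ min{1,(1−p₀)/p₁}.
  lower = (p₁ − p₀)/p₁ = 0.199 / 0.695 ≈ 0.2863
  upper = min{1, (1 − p₀)/p₁} = 0.504 / 0.695 ≈ 0.7252

0.286 ≤ PN ≤ 0.725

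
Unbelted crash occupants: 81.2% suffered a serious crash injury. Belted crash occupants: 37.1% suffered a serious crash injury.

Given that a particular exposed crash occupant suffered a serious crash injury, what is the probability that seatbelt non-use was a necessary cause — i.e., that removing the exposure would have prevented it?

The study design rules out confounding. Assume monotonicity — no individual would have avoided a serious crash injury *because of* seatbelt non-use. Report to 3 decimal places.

PN ≈ 0.543

p₁ = 0.812, p₀ = 0.371.
Under exogeneity and monotonicity, PN = (p₁ − p₀) / p₁.
PN = (0.812 − 0.371) / 0.812 = 0.441 / 0.812 ≈ 0.5431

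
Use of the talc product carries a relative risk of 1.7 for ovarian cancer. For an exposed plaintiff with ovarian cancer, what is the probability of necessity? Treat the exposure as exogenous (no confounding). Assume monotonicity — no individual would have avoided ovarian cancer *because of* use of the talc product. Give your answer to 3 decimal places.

PN ≈ 0.412

Under exogeneity and monotonicity, PN = (RR − 1) / RR = 1 − 1/RR.
PN = (1.7 − 1) / 1.7 = 0.7 / 1.7 ≈ 0.4118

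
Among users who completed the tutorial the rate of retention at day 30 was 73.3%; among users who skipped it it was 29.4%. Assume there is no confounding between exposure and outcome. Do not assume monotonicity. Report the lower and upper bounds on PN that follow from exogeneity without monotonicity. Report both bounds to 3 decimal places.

p₁ = 0.733, p₀ = 0.294.
Under exogeneity alone the bounds on PN are max{0,(p₁−p₀)/p₁} ≤ PN ≤ min{1,(1−p₀)/p₁}.
  lower = (p₁ − p₀)/p₁ = 0.439 / 0.733 ≈ 0.5989
  upper = min{1, (1 − p₀)/p₁} = 0.706 / 0.733 ≈ 0.9632

0.599 ≤ PN ≤ 0.963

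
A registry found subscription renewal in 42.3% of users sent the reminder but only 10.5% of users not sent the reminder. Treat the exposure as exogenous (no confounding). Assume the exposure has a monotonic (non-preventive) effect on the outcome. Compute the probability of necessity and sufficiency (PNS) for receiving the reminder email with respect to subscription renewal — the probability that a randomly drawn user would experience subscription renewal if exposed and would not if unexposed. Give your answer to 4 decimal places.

p₁ = 0.423, p₀ = 0.105.
Under exogeneity and monotonicity, PNS = p₁ − p₀.
PNS = 0.423 − 0.105 = 0.318

PNS ≈ 0.3180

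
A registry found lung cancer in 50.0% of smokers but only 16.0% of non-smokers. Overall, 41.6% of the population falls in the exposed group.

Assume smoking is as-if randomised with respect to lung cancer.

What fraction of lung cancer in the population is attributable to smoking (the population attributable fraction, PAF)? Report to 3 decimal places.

PAF ≈ 0.469

p₁ = 0.5, p₀ = 0.16.
Overall risk P(Y=1) = π·p₁ + (1−π)·p₀ = 0.416×0.5 + 0.584×0.16 = 0.30144.
Under exogeneity, PAF = [P(Y=1) − p₀] / P(Y=1).
PAF = (0.30144 − 0.16) / 0.30144 ≈ 0.4692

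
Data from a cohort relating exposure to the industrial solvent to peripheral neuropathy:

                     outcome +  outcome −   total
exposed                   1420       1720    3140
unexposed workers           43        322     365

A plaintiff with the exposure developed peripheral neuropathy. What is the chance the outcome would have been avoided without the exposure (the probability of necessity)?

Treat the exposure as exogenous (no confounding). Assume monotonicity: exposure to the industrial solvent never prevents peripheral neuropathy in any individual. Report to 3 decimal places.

p₁ = P(outcome | exposed) = 1420/3140 = 0.45223
p₀ = P(outcome | unexposed) = 43/365 = 0.11781
Under exogeneity and monotonicity, PN = (p₁ − p₀)/p₁.
PN = (0.45223 − 0.11781) / 0.45223 ≈ 0.7395

PN ≈ 0.739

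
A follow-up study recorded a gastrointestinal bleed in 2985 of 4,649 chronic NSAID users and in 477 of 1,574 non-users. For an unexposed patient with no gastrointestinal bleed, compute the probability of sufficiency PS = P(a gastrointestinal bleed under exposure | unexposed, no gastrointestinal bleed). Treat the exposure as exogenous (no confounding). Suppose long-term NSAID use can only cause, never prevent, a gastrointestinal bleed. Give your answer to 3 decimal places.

p₁ = P(outcome | exposed) = 2985/4649 = 0.64207
p₀ = P(outcome | unexposed) = 477/1574 = 0.30305
Under exogeneity and monotonicity, PS = (p₁ − p₀) / (1 − p₀).
PS = (0.64207 − 0.30305) / (1 − 0.30305) = 0.33902 / 0.69695 ≈ 0.4864

PS ≈ 0.486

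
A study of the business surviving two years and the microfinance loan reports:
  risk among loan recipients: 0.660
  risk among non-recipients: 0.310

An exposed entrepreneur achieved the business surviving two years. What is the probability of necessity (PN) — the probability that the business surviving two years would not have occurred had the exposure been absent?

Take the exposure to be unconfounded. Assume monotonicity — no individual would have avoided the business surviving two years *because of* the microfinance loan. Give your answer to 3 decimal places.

Let p₁ = 0.66, p₀ = 0.31.
Under exogeneity and monotonicity, PN = (p₁ − p₀) / p₁.
PN = (0.66 − 0.31) / 0.66 = 0.35 / 0.66 ≈ 0.5303

PN ≈ 0.530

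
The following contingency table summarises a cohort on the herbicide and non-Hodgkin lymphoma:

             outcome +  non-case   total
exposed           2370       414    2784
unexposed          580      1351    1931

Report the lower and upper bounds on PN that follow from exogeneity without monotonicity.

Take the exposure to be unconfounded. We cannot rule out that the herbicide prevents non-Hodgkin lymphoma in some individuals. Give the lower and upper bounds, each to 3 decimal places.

p₁ = P(outcome | exposed) = 2370/2784 = 0.85129
p₀ = P(outcome | unexposed) = 580/1931 = 0.30036
Under exogeneity alone the bounds on PN are max{0,(p₁−p₀)/p₁} ≤ PN ≤ min{1,(1−p₀)/p₁}.
  lower = (p₁ − p₀)/p₁ = 0.55093 / 0.85129 ≈ 0.6472
  upper = min{1, (1 − p₀)/p₁} = 0.69964 / 0.85129 ≈ 0.8219

0.647 ≤ PN ≤ 0.822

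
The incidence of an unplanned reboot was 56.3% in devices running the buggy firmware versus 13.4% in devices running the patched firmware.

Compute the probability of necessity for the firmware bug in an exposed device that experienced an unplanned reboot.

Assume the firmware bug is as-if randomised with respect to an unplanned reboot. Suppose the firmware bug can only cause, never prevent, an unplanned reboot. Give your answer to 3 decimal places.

p₁ = 0.563, p₀ = 0.134.
Under exogeneity and monotonicity, PN = (p₁ − p₀) / p₁.
PN = (0.563 − 0.134) / 0.563 = 0.429 / 0.563 ≈ 0.7620

PN ≈ 0.762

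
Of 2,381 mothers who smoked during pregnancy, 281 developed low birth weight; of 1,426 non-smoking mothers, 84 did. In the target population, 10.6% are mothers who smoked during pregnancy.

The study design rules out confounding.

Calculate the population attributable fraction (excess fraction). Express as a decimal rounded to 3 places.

p₁ = P(outcome | exposed) = 281/2381 = 0.11802
p₀ = P(outcome | unexposed) = 84/1426 = 0.058906
Overall risk P(Y=1) = π·p₁ + (1−π)·p₀ = 0.106×0.11802 + 0.894×0.058906 = 0.065172.
Under exogeneity, PAF = [P(Y=1) − p₀] / P(Y=1).
PAF = (0.065172 − 0.058906) / 0.065172 ≈ 0.0961

PAF ≈ 0.096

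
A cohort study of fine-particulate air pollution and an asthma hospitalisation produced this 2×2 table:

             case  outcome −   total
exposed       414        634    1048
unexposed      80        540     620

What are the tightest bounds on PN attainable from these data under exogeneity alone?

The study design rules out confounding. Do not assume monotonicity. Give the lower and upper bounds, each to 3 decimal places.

0.673 ≤ PN ≤ 1.000

p₁ = P(outcome | exposed) = 414/1048 = 0.39504
p₀ = P(outcome | unexposed) = 80/620 = 0.12903
Under exogeneity alone the bounds on PN are max{0,(p₁−p₀)/p₁} ≤ PN ≤ min{1,(1−p₀)/p₁}.
  lower = (p₁ − p₀)/p₁ = 0.26601 / 0.39504 ≈ 0.6734
  upper = min{1, (1 − p₀)/p₁} = 0.87097 / 0.39504 ≈ 2.2048 → capped at 1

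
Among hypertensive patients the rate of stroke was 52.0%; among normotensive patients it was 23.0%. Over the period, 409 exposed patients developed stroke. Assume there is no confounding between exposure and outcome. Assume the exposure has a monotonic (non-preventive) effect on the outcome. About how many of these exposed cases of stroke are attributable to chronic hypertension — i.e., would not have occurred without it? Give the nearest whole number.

about 228 cases

p₁ = 0.52, p₀ = 0.23.
PN = (p₁ − p₀)/p₁ = (0.52 − 0.23) / 0.52 ≈ 0.55769.
Attributable cases ≈ PN × (exposed cases) = 0.55769 × 409 ≈ 228.10.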